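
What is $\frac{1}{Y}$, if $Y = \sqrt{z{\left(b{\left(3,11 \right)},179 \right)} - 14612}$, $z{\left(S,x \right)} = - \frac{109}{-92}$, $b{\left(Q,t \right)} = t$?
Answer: $- \frac{2 i \sqrt{381685}}{149355} \approx - 0.008273 i$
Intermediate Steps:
$z{\left(S,x \right)} = \frac{109}{92}$ ($z{\left(S,x \right)} = \left(-109\right) \left(- \frac{1}{92}\right) = \frac{109}{92}$)
$Y = \frac{9 i \sqrt{381685}}{46}$ ($Y = \sqrt{\frac{109}{92} - 14612} = \sqrt{- \frac{1344195}{92}} = \frac{9 i \sqrt{381685}}{46} \approx 120.88 i$)
$\frac{1}{Y} = \frac{1}{\frac{9}{46} i \sqrt{381685}} = - \frac{2 i \sqrt{381685}}{149355}$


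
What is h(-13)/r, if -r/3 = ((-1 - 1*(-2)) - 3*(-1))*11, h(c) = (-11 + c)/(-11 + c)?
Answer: -1/132 ≈ -0.0075758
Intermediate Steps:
h(c) = 1
r = -132 (r = -3*((-1 - 1*(-2)) - 3*(-1))*11 = -3*((-1 + 2) + 3)*11 = -3*(1 + 3)*11 = -12*11 = -3*44 = -132)
h(-13)/r = 1/(-132) = 1*(-1/132) = -1/132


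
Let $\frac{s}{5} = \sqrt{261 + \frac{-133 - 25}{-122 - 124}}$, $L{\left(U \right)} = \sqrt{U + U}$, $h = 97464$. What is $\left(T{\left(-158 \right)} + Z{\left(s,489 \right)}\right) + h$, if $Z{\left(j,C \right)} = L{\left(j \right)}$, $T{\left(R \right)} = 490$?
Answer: $97954 + \frac{\sqrt{5} \cdot 246^{\frac{3}{4}} \sqrt[4]{16091}}{123} \approx 97967.0$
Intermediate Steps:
$L{\left(U \right)} = \sqrt{2} \sqrt{U}$ ($L{\left(U \right)} = \sqrt{2 U} = \sqrt{2} \sqrt{U}$)
$s = \frac{5 \sqrt{3958386}}{123}$ ($s = 5 \sqrt{261 + \frac{-133 - 25}{-122 - 124}} = 5 \sqrt{261 - \frac{158}{-246}} = 5 \sqrt{261 - - \frac{79}{123}} = 5 \sqrt{261 + \frac{79}{123}} = 5 \sqrt{\frac{32182}{123}} = 5 \frac{\sqrt{3958386}}{123} = \frac{5 \sqrt{3958386}}{123} \approx 80.877$)
$Z{\left(j,C \right)} = \sqrt{2} \sqrt{j}$
$\left(T{\left(-158 \right)} + Z{\left(s,489 \right)}\right) + h = \left(490 + \sqrt{2} \sqrt{\frac{5 \sqrt{3958386}}{123}}\right) + 97464 = \left(490 + \sqrt{2} \frac{123^{\frac{3}{4}} \sqrt[4]{32182} \cdot 123 \sqrt{5}}{15129}\right) + 97464 = \left(490 + \frac{\sqrt{5} \cdot 246^{\frac{3}{4}} \sqrt[4]{16091}}{123}\right) + 97464 = 97954 + \frac{\sqrt{5} \cdot 246^{\frac{3}{4}} \sqrt[4]{16091}}{123}$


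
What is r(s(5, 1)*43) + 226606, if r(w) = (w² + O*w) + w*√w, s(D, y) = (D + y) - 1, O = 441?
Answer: 367646 + 215*√215 ≈ 3.7080e+5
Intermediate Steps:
s(D, y) = -1 + D + y
r(w) = w² + w^(3/2) + 441*w (r(w) = (w² + 441*w) + w*√w = (w² + 441*w) + w^(3/2) = w² + w^(3/2) + 441*w)
r(s(5, 1)*43) + 226606 = (((-1 + 5 + 1)*43)² + ((-1 + 5 + 1)*43)^(3/2) + 441*((-1 + 5 + 1)*43)) + 226606 = ((5*43)² + (5*43)^(3/2) + 441*(5*43)) + 226606 = (215² + 215^(3/2) + 441*215) + 226606 = (46225 + 215*√215 + 94815) + 226606 = (141040 + 215*√215) + 226606 = 367646 + 215*√215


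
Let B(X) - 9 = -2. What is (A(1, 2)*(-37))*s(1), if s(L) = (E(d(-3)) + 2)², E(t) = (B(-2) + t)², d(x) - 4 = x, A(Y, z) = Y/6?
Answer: -26862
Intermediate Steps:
A(Y, z) = Y/6 (A(Y, z) = Y*(⅙) = Y/6)
d(x) = 4 + x
B(X) = 7 (B(X) = 9 - 2 = 7)
E(t) = (7 + t)²
s(L) = 4356 (s(L) = ((7 + (4 - 3))² + 2)² = ((7 + 1)² + 2)² = (8² + 2)² = (64 + 2)² = 66² = 4356)
(A(1, 2)*(-37))*s(1) = (((⅙)*1)*(-37))*4356 = ((⅙)*(-37))*4356 = -37/6*4356 = -26862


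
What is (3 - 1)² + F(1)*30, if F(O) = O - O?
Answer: 4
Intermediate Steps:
F(O) = 0
(3 - 1)² + F(1)*30 = (3 - 1)² + 0*30 = 2² + 0 = 4 + 0 = 4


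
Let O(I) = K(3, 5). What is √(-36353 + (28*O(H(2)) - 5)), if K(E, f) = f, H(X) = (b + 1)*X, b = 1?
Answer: I*√36218 ≈ 190.31*I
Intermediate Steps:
H(X) = 2*X (H(X) = (1 + 1)*X = 2*X)
O(I) = 5
√(-36353 + (28*O(H(2)) - 5)) = √(-36353 + (28*5 - 5)) = √(-36353 + (140 - 5)) = √(-36353 + 135) = √(-36218) = I*√36218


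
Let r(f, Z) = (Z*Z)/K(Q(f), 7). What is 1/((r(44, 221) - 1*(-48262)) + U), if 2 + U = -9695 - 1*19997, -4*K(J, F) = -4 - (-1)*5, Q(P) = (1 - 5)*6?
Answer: -1/176796 ≈ -5.6562e-6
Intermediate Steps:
Q(P) = -24 (Q(P) = -4*6 = -24)
K(J, F) = -¼ (K(J, F) = -(-4 - (-1)*5)/4 = -(-4 - 1*(-5))/4 = -(-4 + 5)/4 = -¼*1 = -¼)
r(f, Z) = -4*Z² (r(f, Z) = (Z*Z)/(-¼) = Z²*(-4) = -4*Z²)
U = -29694 (U = -2 + (-9695 - 1*19997) = -2 + (-9695 - 19997) = -2 - 29692 = -29694)
1/((r(44, 221) - 1*(-48262)) + U) = 1/((-4*221² - 1*(-48262)) - 29694) = 1/((-4*48841 + 48262) - 29694) = 1/((-195364 + 48262) - 29694) = 1/(-147102 - 29694) = 1/(-176796) = -1/176796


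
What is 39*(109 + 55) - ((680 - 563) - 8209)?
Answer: 14488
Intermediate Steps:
39*(109 + 55) - ((680 - 563) - 8209) = 39*164 - (117 - 8209) = 6396 - 1*(-8092) = 6396 + 8092 = 14488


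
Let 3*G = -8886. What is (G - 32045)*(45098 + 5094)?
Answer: -1757071344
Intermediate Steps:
G = -2962 (G = (1/3)*(-8886) = -2962)
(G - 32045)*(45098 + 5094) = (-2962 - 32045)*(45098 + 5094) = -35007*50192 = -1757071344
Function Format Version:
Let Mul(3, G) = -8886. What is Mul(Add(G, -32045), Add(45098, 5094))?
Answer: -1757071344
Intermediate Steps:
G = -2962 (G = Mul(Rational(1, 3), -8886) = -2962)
Mul(Add(G, -32045), Add(45098, 5094)) = Mul(Add(-2962, -32045), Add(45098, 5094)) = Mul(-35007, 50192) = -1757071344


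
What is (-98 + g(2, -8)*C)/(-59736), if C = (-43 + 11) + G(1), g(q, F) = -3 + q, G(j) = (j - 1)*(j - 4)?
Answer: 11/9956 ≈ 0.0011049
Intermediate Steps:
G(j) = (-1 + j)*(-4 + j)
C = -32 (C = (-43 + 11) + (4 + 1**2 - 5*1) = -32 + (4 + 1 - 5) = -32 + 0 = -32)
(-98 + g(2, -8)*C)/(-59736) = (-98 + (-3 + 2)*(-32))/(-59736) = (-98 - 1*(-32))*(-1/59736) = (-98 + 32)*(-1/59736) = -66*(-1/59736) = 11/9956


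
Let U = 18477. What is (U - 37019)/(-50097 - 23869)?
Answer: 9271/36983 ≈ 0.25068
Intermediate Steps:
(U - 37019)/(-50097 - 23869) = (18477 - 37019)/(-50097 - 23869) = -18542/(-73966) = -18542*(-1/73966) = 9271/36983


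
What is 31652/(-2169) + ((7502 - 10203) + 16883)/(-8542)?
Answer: -150566071/9263799 ≈ -16.253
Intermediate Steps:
31652/(-2169) + ((7502 - 10203) + 16883)/(-8542) = 31652*(-1/2169) + (-2701 + 16883)*(-1/8542) = -31652/2169 + 14182*(-1/8542) = -31652/2169 - 7091/4271 = -150566071/9263799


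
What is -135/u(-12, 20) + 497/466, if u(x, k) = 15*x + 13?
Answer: 145909/77822 ≈ 1.8749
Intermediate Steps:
u(x, k) = 13 + 15*x
-135/u(-12, 20) + 497/466 = -135/(13 + 15*(-12)) + 497/466 = -135/(13 - 180) + 497*(1/466) = -135/(-167) + 497/466 = -135*(-1/167) + 497/466 = 135/167 + 497/466 = 145909/77822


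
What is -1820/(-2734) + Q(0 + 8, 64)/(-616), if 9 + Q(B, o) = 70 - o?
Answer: 564661/842072 ≈ 0.67056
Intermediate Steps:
Q(B, o) = 61 - o (Q(B, o) = -9 + (70 - o) = 61 - o)
-1820/(-2734) + Q(0 + 8, 64)/(-616) = -1820/(-2734) + (61 - 1*64)/(-616) = -1820*(-1/2734) + (61 - 64)*(-1/616) = 910/1367 - 3*(-1/616) = 910/1367 + 3/616 = 564661/842072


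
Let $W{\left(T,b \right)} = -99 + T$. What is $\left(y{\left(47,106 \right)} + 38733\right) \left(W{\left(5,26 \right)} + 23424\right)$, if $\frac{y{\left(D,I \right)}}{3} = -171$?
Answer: $891672600$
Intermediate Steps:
$y{\left(D,I \right)} = -513$ ($y{\left(D,I \right)} = 3 \left(-171\right) = -513$)
$\left(y{\left(47,106 \right)} + 38733\right) \left(W{\left(5,26 \right)} + 23424\right) = \left(-513 + 38733\right) \left(\left(-99 + 5\right) + 23424\right) = 38220 \left(-94 + 23424\right) = 38220 \cdot 23330 = 891672600$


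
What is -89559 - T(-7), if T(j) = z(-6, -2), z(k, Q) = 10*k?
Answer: -89499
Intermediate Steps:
T(j) = -60 (T(j) = 10*(-6) = -60)
-89559 - T(-7) = -89559 - 1*(-60) = -89559 + 60 = -89499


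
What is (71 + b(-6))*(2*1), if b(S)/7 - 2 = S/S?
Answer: 184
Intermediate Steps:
b(S) = 21 (b(S) = 14 + 7*(S/S) = 14 + 7*1 = 14 + 7 = 21)
(71 + b(-6))*(2*1) = (71 + 21)*(2*1) = 92*2 = 184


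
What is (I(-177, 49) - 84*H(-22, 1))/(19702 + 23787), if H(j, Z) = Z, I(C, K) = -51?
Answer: -135/43489 ≈ -0.0031042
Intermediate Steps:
(I(-177, 49) - 84*H(-22, 1))/(19702 + 23787) = (-51 - 84*1)/(19702 + 23787) = (-51 - 84)/43489 = -135*1/43489 = -135/43489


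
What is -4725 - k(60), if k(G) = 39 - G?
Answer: -4704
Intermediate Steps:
-4725 - k(60) = -4725 - (39 - 1*60) = -4725 - (39 - 60) = -4725 - 1*(-21) = -4725 + 21 = -4704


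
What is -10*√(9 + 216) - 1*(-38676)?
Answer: 38526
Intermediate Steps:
-10*√(9 + 216) - 1*(-38676) = -10*√225 + 38676 = -10*15 + 38676 = -150 + 38676 = 38526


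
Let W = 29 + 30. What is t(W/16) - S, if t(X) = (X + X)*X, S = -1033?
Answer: 135705/128 ≈ 1060.2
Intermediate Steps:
W = 59
t(X) = 2*X**2 (t(X) = (2*X)*X = 2*X**2)
t(W/16) - S = 2*(59/16)**2 - 1*(-1033) = 2*(59*(1/16))**2 + 1033 = 2*(59/16)**2 + 1033 = 2*(3481/256) + 1033 = 3481/128 + 1033 = 135705/128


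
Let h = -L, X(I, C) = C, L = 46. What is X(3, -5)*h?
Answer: 230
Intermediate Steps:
h = -46 (h = -1*46 = -46)
X(3, -5)*h = -5*(-46) = 230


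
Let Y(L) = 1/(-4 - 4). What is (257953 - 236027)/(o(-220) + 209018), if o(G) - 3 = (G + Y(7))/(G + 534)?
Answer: 55078112/525058991 ≈ 0.10490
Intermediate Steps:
Y(L) = -⅛ (Y(L) = 1/(-8) = -⅛)
o(G) = 3 + (-⅛ + G)/(534 + G) (o(G) = 3 + (G - ⅛)/(G + 534) = 3 + (-⅛ + G)/(534 + G))
(257953 - 236027)/(o(-220) + 209018) = (257953 - 236027)/((12815 + 32*(-220))/(8*(534 - 220)) + 209018) = 21926/((⅛)*(12815 - 7040)/314 + 209018) = 21926/((⅛)*(1/314)*5775 + 209018) = 21926/(5775/2512 + 209018) = 21926/(525058991/2512) = 21926*(2512/525058991) = 55078112/525058991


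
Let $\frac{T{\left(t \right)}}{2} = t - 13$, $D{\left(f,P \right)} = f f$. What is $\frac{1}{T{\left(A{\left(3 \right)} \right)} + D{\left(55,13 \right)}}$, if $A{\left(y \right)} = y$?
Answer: $\frac{1}{3005} \approx 0.00033278$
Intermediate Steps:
$D{\left(f,P \right)} = f^{2}$
$T{\left(t \right)} = -26 + 2 t$ ($T{\left(t \right)} = 2 \left(t - 13\right) = 2 \left(-13 + t\right) = -26 + 2 t$)
$\frac{1}{T{\left(A{\left(3 \right)} \right)} + D{\left(55,13 \right)}} = \frac{1}{\left(-26 + 2 \cdot 3\right) + 55^{2}} = \frac{1}{\left(-26 + 6\right) + 3025} = \frac{1}{-20 + 3025} = \frac{1}{3005}$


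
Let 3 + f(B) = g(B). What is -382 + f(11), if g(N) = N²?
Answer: -264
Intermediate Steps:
f(B) = -3 + B²
-382 + f(11) = -382 + (-3 + 11²) = -382 + (-3 + 121) = -382 + 118 = -264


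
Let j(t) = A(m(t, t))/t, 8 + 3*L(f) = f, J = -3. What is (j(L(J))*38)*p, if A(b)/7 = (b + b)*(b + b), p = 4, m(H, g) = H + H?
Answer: -187264/3 ≈ -62421.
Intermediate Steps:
m(H, g) = 2*H
L(f) = -8/3 + f/3
A(b) = 28*b² (A(b) = 7*((b + b)*(b + b)) = 7*((2*b)*(2*b)) = 7*(4*b²) = 28*b²)
j(t) = 112*t (j(t) = (28*(2*t)²)/t = (28*(4*t²))/t = (112*t²)/t = 112*t)
(j(L(J))*38)*p = ((112*(-8/3 + (⅓)*(-3)))*38)*4 = ((112*(-8/3 - 1))*38)*4 = ((112*(-11/3))*38)*4 = -1232/3*38*4 = -46816/3*4 = -187264/3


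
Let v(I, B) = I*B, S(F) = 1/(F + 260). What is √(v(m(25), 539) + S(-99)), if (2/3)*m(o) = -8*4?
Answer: I*√670627951/161 ≈ 160.85*I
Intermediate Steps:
S(F) = 1/(260 + F)
m(o) = -48 (m(o) = 3*(-8*4)/2 = (3/2)*(-32) = -48)
v(I, B) = B*I
√(v(m(25), 539) + S(-99)) = √(539*(-48) + 1/(260 - 99)) = √(-25872 + 1/161) = √(-4165391/161) = I*√670627951/161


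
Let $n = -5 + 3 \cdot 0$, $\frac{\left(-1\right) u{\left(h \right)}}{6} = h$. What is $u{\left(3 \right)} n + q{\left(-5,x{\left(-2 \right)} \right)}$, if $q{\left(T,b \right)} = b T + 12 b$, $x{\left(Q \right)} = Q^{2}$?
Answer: $118$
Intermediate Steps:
$u{\left(h \right)} = - 6 h$
$n = -5$ ($n = -5 + 0 = -5$)
$q{\left(T,b \right)} = 12 b + T b$ ($q{\left(T,b \right)} = T b + 12 b = 12 b + T b$)
$u{\left(3 \right)} n + q{\left(-5,x{\left(-2 \right)} \right)} = \left(-6\right) 3 \left(-5\right) + \left(-2\right)^{2} \left(12 - 5\right) = \left(-18\right) \left(-5\right) + 4 \cdot 7 = 90 + 28 = 118$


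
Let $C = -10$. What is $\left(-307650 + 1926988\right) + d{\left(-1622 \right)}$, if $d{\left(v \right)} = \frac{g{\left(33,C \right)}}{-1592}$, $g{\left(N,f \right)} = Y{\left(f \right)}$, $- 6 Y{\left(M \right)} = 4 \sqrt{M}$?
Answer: $1619338 + \frac{i \sqrt{10}}{2388} \approx 1.6193 \cdot 10^{6} + 0.0013242 i$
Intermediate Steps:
$Y{\left(M \right)} = - \frac{2 \sqrt{M}}{3}$ ($Y{\left(M \right)} = - \frac{4 \sqrt{M}}{6} = - \frac{2 \sqrt{M}}{3}$)
$g{\left(N,f \right)} = - \frac{2 \sqrt{f}}{3}$
$d{\left(v \right)} = \frac{i \sqrt{10}}{2388}$ ($d{\left(v \right)} = \frac{\left(- \frac{2}{3}\right) \sqrt{-10}}{-1592} = - \frac{2 i \sqrt{10}}{3} \left(- \frac{1}{1592}\right) = \frac{i \sqrt{10}}{2388}$)
$\left(-307650 + 1926988\right) + d{\left(-1622 \right)} = \left(-307650 + 1926988\right) + \frac{i \sqrt{10}}{2388} = 1619338 + \frac{i \sqrt{10}}{2388}$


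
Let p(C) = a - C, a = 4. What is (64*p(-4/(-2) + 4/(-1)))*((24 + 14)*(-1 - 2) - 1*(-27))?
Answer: -33408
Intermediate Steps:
p(C) = 4 - C
(64*p(-4/(-2) + 4/(-1)))*((24 + 14)*(-1 - 2) - 1*(-27)) = (64*(4 - (-4/(-2) + 4/(-1))))*((24 + 14)*(-1 - 2) - 1*(-27)) = (64*(4 - (-4*(-½) + 4*(-1))))*(38*(-3) + 27) = (64*(4 - (2 - 4)))*(-114 + 27) = (64*(4 - 1*(-2)))*(-87) = (64*(4 + 2))*(-87) = (64*6)*(-87) = 384*(-87) = -33408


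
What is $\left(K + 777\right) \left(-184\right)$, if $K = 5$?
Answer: $-143888$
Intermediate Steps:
$\left(K + 777\right) \left(-184\right) = \left(5 + 777\right) \left(-184\right) = 782 \left(-184\right) = -143888$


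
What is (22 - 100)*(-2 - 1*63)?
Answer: 5070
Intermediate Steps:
(22 - 100)*(-2 - 1*63) = -78*(-2 - 63) = -78*(-65) = 5070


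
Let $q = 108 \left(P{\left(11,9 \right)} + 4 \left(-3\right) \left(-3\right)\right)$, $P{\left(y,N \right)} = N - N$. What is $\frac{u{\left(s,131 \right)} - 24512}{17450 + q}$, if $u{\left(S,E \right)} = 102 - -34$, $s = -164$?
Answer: $- \frac{12188}{10669} \approx -1.1424$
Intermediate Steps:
$P{\left(y,N \right)} = 0$
$u{\left(S,E \right)} = 136$ ($u{\left(S,E \right)} = 102 + 34 = 136$)
$q = 3888$ ($q = 108 \left(0 + 4 \left(-3\right) \left(-3\right)\right) = 108 \left(0 - -36\right) = 108 \left(0 + 36\right) = 108 \cdot 36 = 3888$)
$\frac{u{\left(s,131 \right)} - 24512}{17450 + q} = \frac{136 - 24512}{17450 + 3888} = - \frac{24376}{21338} = \left(-24376\right) \frac{1}{21338} = - \frac{12188}{10669}$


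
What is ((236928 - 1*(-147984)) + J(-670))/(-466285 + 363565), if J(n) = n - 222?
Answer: -19201/5136 ≈ -3.7385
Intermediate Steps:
J(n) = -222 + n
((236928 - 1*(-147984)) + J(-670))/(-466285 + 363565) = ((236928 - 1*(-147984)) + (-222 - 670))/(-466285 + 363565) = ((236928 + 147984) - 892)/(-102720) = (384912 - 892)*(-1/102720) = 384020*(-1/102720) = -19201/5136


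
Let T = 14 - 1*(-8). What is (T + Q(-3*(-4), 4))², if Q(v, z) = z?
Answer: 676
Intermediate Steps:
T = 22 (T = 14 + 8 = 22)
(T + Q(-3*(-4), 4))² = (22 + 4)² = 26² = 676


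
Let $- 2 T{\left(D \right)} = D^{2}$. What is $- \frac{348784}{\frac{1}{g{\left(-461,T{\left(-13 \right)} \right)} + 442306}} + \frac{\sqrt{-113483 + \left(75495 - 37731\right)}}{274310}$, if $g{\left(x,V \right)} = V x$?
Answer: $-167855962232 + \frac{i \sqrt{75719}}{274310} \approx -1.6786 \cdot 10^{11} + 0.0010031 i$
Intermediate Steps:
$T{\left(D \right)} = - \frac{D^{2}}{2}$
$- \frac{348784}{\frac{1}{g{\left(-461,T{\left(-13 \right)} \right)} + 442306}} + \frac{\sqrt{-113483 + \left(75495 - 37731\right)}}{274310} = - \frac{348784}{\frac{1}{- \frac{\left(-13\right)^{2}}{2} \left(-461\right) + 442306}} + \frac{\sqrt{-113483 + \left(75495 - 37731\right)}}{274310} = - \frac{348784}{\frac{1}{\left(- \frac{1}{2}\right) 169 \left(-461\right) + 442306}} + \sqrt{-113483 + \left(75495 - 37731\right)} \frac{1}{274310} = - \frac{348784}{\frac{1}{\left(- \frac{169}{2}\right) \left(-461\right) + 442306}} + \sqrt{-113483 + 37764} \cdot \frac{1}{274310} = - \frac{348784}{\frac{1}{\frac{77909}{2} + 442306}} + \sqrt{-75719} \cdot \frac{1}{274310} = - \frac{348784}{\frac{1}{\frac{962521}{2}}} + i \sqrt{75719} \cdot \frac{1}{274310} = - \frac{348784}{\frac{2}{962521}} + \frac{i \sqrt{75719}}{274310} = \left(-348784\right) \frac{962521}{2} + \frac{i \sqrt{75719}}{274310} = -167855962232 + \frac{i \sqrt{75719}}{274310}$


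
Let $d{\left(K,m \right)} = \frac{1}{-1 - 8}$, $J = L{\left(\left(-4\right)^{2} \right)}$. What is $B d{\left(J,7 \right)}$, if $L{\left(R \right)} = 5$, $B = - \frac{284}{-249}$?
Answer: $- \frac{284}{2241} \approx -0.12673$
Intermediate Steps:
$B = \frac{284}{249}$ ($B = \left(-284\right) \left(- \frac{1}{249}\right) = \frac{284}{249} \approx 1.1406$)
$J = 5$
$d{\left(K,m \right)} = - \frac{1}{9}$ ($d{\left(K,m \right)} = \frac{1}{-9} = - \frac{1}{9}$)
$B d{\left(J,7 \right)} = \frac{284}{249} \left(- \frac{1}{9}\right) = - \frac{284}{2241}$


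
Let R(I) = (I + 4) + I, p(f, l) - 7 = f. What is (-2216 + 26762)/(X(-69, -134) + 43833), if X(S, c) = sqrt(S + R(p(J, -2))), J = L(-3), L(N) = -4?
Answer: 537962409/960665974 - 12273*I*sqrt(59)/960665974 ≈ 0.55999 - 9.8131e-5*I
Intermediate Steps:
J = -4
p(f, l) = 7 + f
R(I) = 4 + 2*I (R(I) = (4 + I) + I = 4 + 2*I)
X(S, c) = sqrt(10 + S) (X(S, c) = sqrt(S + (4 + 2*(7 - 4))) = sqrt(S + (4 + 2*3)) = sqrt(S + (4 + 6)) = sqrt(S + 10) = sqrt(10 + S))
(-2216 + 26762)/(X(-69, -134) + 43833) = (-2216 + 26762)/(sqrt(10 - 69) + 43833) = 24546/(sqrt(-59) + 43833) = 24546/(I*sqrt(59) + 43833) = 24546/(43833 + I*sqrt(59))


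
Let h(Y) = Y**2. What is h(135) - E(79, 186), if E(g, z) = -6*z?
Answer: 19341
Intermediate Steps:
h(135) - E(79, 186) = 135**2 - (-6)*186 = 18225 - 1*(-1116) = 18225 + 1116 = 19341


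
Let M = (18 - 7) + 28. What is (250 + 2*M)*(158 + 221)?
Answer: 124312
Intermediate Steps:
M = 39 (M = 11 + 28 = 39)
(250 + 2*M)*(158 + 221) = (250 + 2*39)*(158 + 221) = (250 + 78)*379 = 328*379 = 124312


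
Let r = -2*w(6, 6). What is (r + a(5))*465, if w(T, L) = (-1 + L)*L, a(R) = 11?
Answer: -22785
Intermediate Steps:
w(T, L) = L*(-1 + L)
r = -60 (r = -12*(-1 + 6) = -12*5 = -2*30 = -60)
(r + a(5))*465 = (-60 + 11)*465 = -49*465 = -22785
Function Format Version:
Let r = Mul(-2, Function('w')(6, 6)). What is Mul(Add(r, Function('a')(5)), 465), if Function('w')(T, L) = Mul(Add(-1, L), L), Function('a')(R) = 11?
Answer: -22785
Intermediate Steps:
Function('w')(T, L) = Mul(L, Add(-1, L))
r = -60 (r = Mul(-2, Mul(6, Add(-1, 6))) = Mul(-2, Mul(6, 5)) = Mul(-2, 30) = -60)
Mul(Add(r, Function('a')(5)), 465) = Mul(Add(-60, 11), 465) = Mul(-49, 465) = -22785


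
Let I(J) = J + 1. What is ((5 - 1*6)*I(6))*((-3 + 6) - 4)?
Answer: 7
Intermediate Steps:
I(J) = 1 + J
((5 - 1*6)*I(6))*((-3 + 6) - 4) = ((5 - 1*6)*(1 + 6))*((-3 + 6) - 4) = ((5 - 6)*7)*(3 - 4) = -1*7*(-1) = -7*(-1) = 7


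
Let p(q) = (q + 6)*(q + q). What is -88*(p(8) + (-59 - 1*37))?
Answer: -11264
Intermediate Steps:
p(q) = 2*q*(6 + q) (p(q) = (6 + q)*(2*q) = 2*q*(6 + q))
-88*(p(8) + (-59 - 1*37)) = -88*(2*8*(6 + 8) + (-59 - 1*37)) = -88*(2*8*14 + (-59 - 37)) = -88*(224 - 96) = -88*128 = -11264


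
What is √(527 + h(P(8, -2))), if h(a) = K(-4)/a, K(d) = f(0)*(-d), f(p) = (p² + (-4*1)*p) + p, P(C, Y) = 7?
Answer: √527 ≈ 22.956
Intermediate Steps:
f(p) = p² - 3*p (f(p) = (p² - 4*p) + p = p² - 3*p)
K(d) = 0 (K(d) = (0*(-3 + 0))*(-d) = (0*(-3))*(-d) = 0*(-d) = 0)
h(a) = 0 (h(a) = 0/a = 0)
√(527 + h(P(8, -2))) = √(527 + 0) = √527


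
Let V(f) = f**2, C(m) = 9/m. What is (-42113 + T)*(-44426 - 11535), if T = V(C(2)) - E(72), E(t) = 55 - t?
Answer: 9418404183/4 ≈ 2.3546e+9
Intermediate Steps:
T = 149/4 (T = (9/2)**2 - (55 - 1*72) = (9*(1/2))**2 - (55 - 72) = (9/2)**2 - 1*(-17) = 81/4 + 17 = 149/4 ≈ 37.250)
(-42113 + T)*(-44426 - 11535) = (-42113 + 149/4)*(-44426 - 11535) = -168303/4*(-55961) = 9418404183/4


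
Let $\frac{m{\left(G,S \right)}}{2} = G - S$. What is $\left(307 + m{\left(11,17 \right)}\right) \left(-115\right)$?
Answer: $-33925$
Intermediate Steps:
$m{\left(G,S \right)} = - 2 S + 2 G$ ($m{\left(G,S \right)} = 2 \left(G - S\right) = - 2 S + 2 G$)
$\left(307 + m{\left(11,17 \right)}\right) \left(-115\right) = \left(307 + \left(\left(-2\right) 17 + 2 \cdot 11\right)\right) \left(-115\right) = \left(307 + \left(-34 + 22\right)\right) \left(-115\right) = \left(307 - 12\right) \left(-115\right) = 295 \left(-115\right) = -33925$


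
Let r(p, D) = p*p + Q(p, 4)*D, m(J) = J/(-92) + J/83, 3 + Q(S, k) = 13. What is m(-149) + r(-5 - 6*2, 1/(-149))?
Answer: 328537627/1137764 ≈ 288.76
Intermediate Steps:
Q(S, k) = 10 (Q(S, k) = -3 + 13 = 10)
m(J) = 9*J/7636 (m(J) = J*(-1/92) + J*(1/83) = -J/92 + J/83 = 9*J/7636)
r(p, D) = p² + 10*D (r(p, D) = p*p + 10*D = p² + 10*D)
m(-149) + r(-5 - 6*2, 1/(-149)) = (9/7636)*(-149) + ((-5 - 6*2)² + 10/(-149)) = -1341/7636 + ((-5 - 12)² + 10*(-1/149)) = -1341/7636 + ((-17)² - 10/149) = -1341/7636 + (289 - 10/149) = -1341/7636 + 43051/149 = 328537627/1137764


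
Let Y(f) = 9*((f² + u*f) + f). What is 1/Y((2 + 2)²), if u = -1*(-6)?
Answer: 1/3312 ≈ 0.00030193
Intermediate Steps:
u = 6
Y(f) = 9*f² + 63*f (Y(f) = 9*((f² + 6*f) + f) = 9*(f² + 7*f) = 9*f² + 63*f)
1/Y((2 + 2)²) = 1/(9*(2 + 2)²*(7 + (2 + 2)²)) = 1/(9*4²*(7 + 4²)) = 1/(9*16*(7 + 16)) = 1/(9*16*23) = 1/3312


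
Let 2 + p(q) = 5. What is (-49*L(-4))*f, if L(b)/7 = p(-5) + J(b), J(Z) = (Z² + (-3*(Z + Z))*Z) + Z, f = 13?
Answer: 361179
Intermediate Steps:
p(q) = 3 (p(q) = -2 + 5 = 3)
J(Z) = Z - 5*Z² (J(Z) = (Z² + (-6*Z)*Z) + Z = (Z² - 6*Z²) + Z = -5*Z² + Z = Z - 5*Z²)
L(b) = 21 + 7*b*(1 - 5*b) (L(b) = 7*(3 + b*(1 - 5*b)) = 21 + 7*b*(1 - 5*b))
(-49*L(-4))*f = -49*(21 - 7*(-4)*(-1 + 5*(-4)))*13 = -49*(21 - 7*(-4)*(-1 - 20))*13 = -49*(21 - 7*(-4)*(-21))*13 = -49*(21 - 588)*13 = -49*(-567)*13 = 27783*13 = 361179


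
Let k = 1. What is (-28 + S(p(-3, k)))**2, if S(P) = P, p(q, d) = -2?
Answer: 900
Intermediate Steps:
(-28 + S(p(-3, k)))**2 = (-28 - 2)**2 = (-30)**2 = 900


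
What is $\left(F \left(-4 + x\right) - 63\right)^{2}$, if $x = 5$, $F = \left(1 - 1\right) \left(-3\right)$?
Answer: $3969$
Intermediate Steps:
$F = 0$ ($F = 0 \left(-3\right) = 0$)
$\left(F \left(-4 + x\right) - 63\right)^{2} = \left(0 \left(-4 + 5\right) - 63\right)^{2} = \left(0 \cdot 1 - 63\right)^{2} = \left(0 - 63\right)^{2} = \left(-63\right)^{2} = 3969$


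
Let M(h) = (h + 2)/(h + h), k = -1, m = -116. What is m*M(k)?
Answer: 58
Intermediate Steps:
M(h) = (2 + h)/(2*h) (M(h) = (2 + h)/((2*h)) = (2 + h)*(1/(2*h)) = (2 + h)/(2*h))
m*M(k) = -58*(2 - 1)/(-1) = -58*(-1) = -116*(-½) = 58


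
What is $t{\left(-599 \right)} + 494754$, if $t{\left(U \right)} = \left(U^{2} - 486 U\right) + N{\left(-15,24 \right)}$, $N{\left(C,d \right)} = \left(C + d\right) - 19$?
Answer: $1144659$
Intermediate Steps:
$N{\left(C,d \right)} = -19 + C + d$
$t{\left(U \right)} = -10 + U^{2} - 486 U$ ($t{\left(U \right)} = \left(U^{2} - 486 U\right) - 10 = -10 + U^{2} - 486 U$)
$t{\left(-599 \right)} + 494754 = \left(-10 + \left(-599\right)^{2} - -291114\right) + 494754 = \left(-10 + 358801 + 291114\right) + 494754 = 649905 + 494754 = 1144659$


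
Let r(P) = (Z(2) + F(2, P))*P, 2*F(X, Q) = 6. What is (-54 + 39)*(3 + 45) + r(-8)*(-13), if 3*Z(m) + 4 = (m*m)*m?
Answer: -808/3 ≈ -269.33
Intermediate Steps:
F(X, Q) = 3 (F(X, Q) = (½)*6 = 3)
Z(m) = -4/3 + m³/3 (Z(m) = -4/3 + ((m*m)*m)/3 = -4/3 + (m²*m)/3 = -4/3 + m³/3)
r(P) = 13*P/3 (r(P) = ((-4/3 + (⅓)*2³) + 3)*P = ((-4/3 + (⅓)*8) + 3)*P = ((-4/3 + 8/3) + 3)*P = (4/3 + 3)*P = 13*P/3)
(-54 + 39)*(3 + 45) + r(-8)*(-13) = (-54 + 39)*(3 + 45) + ((13/3)*(-8))*(-13) = -15*48 - 104/3*(-13) = -720 + 1352/3 = -808/3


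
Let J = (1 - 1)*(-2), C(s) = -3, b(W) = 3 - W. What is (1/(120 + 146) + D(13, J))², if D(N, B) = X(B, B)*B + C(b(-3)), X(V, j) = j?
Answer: 635209/70756 ≈ 8.9775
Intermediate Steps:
J = 0 (J = 0*(-2) = 0)
D(N, B) = -3 + B² (D(N, B) = B*B - 3 = B² - 3 = -3 + B²)
(1/(120 + 146) + D(13, J))² = (1/(120 + 146) + (-3 + 0²))² = (1/266 + (-3 + 0))² = (1/266 - 3)² = (-797/266)² = 635209/70756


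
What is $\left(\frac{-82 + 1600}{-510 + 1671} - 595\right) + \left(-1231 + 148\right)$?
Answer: $- \frac{648880}{387} \approx -1676.7$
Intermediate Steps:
$\left(\frac{-82 + 1600}{-510 + 1671} - 595\right) + \left(-1231 + 148\right) = \left(\frac{1518}{1161} - 595\right) - 1083 = \left(1518 \cdot \frac{1}{1161} - 595\right) - 1083 = \left(\frac{506}{387} - 595\right) - 1083 = - \frac{229759}{387} - 1083 = - \frac{648880}{387}$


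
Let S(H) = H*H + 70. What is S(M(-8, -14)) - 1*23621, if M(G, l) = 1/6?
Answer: -847835/36 ≈ -23551.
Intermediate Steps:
M(G, l) = ⅙ (M(G, l) = 1*(⅙) = ⅙)
S(H) = 70 + H² (S(H) = H² + 70 = 70 + H²)
S(M(-8, -14)) - 1*23621 = (70 + (⅙)²) - 1*23621 = (70 + 1/36) - 23621 = 2521/36 - 23621 = -847835/36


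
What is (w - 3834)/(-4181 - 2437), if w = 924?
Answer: 485/1103 ≈ 0.43971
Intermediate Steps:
(w - 3834)/(-4181 - 2437) = (924 - 3834)/(-4181 - 2437) = -2910/(-6618) = -2910*(-1/6618) = 485/1103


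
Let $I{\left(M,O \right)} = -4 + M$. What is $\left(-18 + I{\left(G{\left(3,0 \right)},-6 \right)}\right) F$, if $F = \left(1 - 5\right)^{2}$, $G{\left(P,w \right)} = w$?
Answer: $-352$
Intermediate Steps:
$F = 16$ ($F = \left(-4\right)^{2} = 16$)
$\left(-18 + I{\left(G{\left(3,0 \right)},-6 \right)}\right) F = \left(-18 + \left(-4 + 0\right)\right) 16 = \left(-18 - 4\right) 16 = \left(-22\right) 16 = -352$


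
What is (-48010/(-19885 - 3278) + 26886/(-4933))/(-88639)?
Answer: 385927088/10128165059481 ≈ 3.8104e-5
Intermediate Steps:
(-48010/(-19885 - 3278) + 26886/(-4933))/(-88639) = (-48010/(-23163) + 26886*(-1/4933))*(-1/88639) = (-48010*(-1/23163) - 26886/4933)*(-1/88639) = (48010/23163 - 26886/4933)*(-1/88639) = -385927088/114263079*(-1/88639) = 385927088/10128165059481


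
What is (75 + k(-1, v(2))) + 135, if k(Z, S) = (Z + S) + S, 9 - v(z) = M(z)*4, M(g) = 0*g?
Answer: 227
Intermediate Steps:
M(g) = 0
v(z) = 9 (v(z) = 9 - 0*4 = 9 - 1*0 = 9 + 0 = 9)
k(Z, S) = Z + 2*S (k(Z, S) = (S + Z) + S = Z + 2*S)
(75 + k(-1, v(2))) + 135 = (75 + (-1 + 2*9)) + 135 = (75 + (-1 + 18)) + 135 = (75 + 17) + 135 = 92 + 135 = 227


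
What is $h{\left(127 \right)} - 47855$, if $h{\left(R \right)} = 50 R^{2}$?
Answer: $758595$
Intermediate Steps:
$h{\left(127 \right)} - 47855 = 50 \cdot 127^{2} - 47855 = 50 \cdot 16129 - 47855 = 806450 - 47855 = 758595$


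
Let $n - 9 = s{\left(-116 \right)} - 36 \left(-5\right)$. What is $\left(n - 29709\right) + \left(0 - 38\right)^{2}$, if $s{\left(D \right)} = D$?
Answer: $-28192$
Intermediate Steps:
$n = 73$ ($n = 9 - \left(116 + 36 \left(-5\right)\right) = 9 - -64 = 9 + \left(-116 + 180\right) = 9 + 64 = 73$)
$\left(n - 29709\right) + \left(0 - 38\right)^{2} = \left(73 - 29709\right) + \left(0 - 38\right)^{2} = -29636 + \left(-38\right)^{2} = -29636 + 1444 = -28192$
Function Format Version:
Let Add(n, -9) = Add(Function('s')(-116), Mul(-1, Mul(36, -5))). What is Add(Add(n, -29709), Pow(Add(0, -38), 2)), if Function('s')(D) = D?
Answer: -28192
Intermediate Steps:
n = 73 (n = Add(9, Add(-116, Mul(-1, Mul(36, -5)))) = Add(9, Add(-116, Mul(-1, -180))) = Add(9, Add(-116, 180)) = Add(9, 64) = 73)
Add(Add(n, -29709), Pow(Add(0, -38), 2)) = Add(Add(73, -29709), Pow(Add(0, -38), 2)) = Add(-29636, Pow(-38, 2)) = Add(-29636, 1444) = -28192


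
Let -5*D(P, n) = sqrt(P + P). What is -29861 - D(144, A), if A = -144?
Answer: -29861 + 12*sqrt(2)/5 ≈ -29858.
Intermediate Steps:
D(P, n) = -sqrt(2)*sqrt(P)/5 (D(P, n) = -sqrt(P + P)/5 = -sqrt(2)*sqrt(P)/5)
-29861 - D(144, A) = -29861 - (-1)*sqrt(2)*sqrt(144)/5 = -29861 - (-1)*sqrt(2)*12/5 = -29861 - (-12)*sqrt(2)/5 = -29861 + 12*sqrt(2)/5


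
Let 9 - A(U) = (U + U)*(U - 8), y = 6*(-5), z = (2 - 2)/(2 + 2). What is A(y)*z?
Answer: 0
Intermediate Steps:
z = 0 (z = 0/4 = 0*(¼) = 0)
y = -30
A(U) = 9 - 2*U*(-8 + U) (A(U) = 9 - (U + U)*(U - 8) = 9 - 2*U*(-8 + U))
A(y)*z = (9 - 2*(-30)² + 16*(-30))*0 = (9 - 2*900 - 480)*0 = (9 - 1800 - 480)*0 = -2271*0 = 0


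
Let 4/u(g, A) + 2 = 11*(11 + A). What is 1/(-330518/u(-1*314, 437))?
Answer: -1/407032917 ≈ -2.4568e-9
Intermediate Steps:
u(g, A) = 4/(119 + 11*A) (u(g, A) = 4/(-2 + 11*(11 + A)) = 4/(-2 + (121 + 11*A)) = 4/(119 + 11*A))
1/(-330518/u(-1*314, 437)) = 1/(-330518/(4/(119 + 11*437))) = 1/(-330518/(4/(119 + 4807))) = 1/(-330518/(4/4926)) = 1/(-330518/(4*(1/4926))) = 1/(-330518/2/2463) = 1/(-330518*2463/2) = 1/(-407032917) = -1/407032917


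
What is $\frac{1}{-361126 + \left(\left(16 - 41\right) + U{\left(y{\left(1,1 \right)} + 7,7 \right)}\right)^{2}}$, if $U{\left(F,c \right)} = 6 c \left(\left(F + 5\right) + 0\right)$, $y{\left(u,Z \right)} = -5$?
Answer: $- \frac{1}{288765} \approx -3.463 \cdot 10^{-6}$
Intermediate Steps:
$U{\left(F,c \right)} = 6 c \left(5 + F\right)$ ($U{\left(F,c \right)} = 6 c \left(\left(5 + F\right) + 0\right) = 6 c \left(5 + F\right)$)
$\frac{1}{-361126 + \left(\left(16 - 41\right) + U{\left(y{\left(1,1 \right)} + 7,7 \right)}\right)^{2}} = \frac{1}{-361126 + \left(\left(16 - 41\right) + 6 \cdot 7 \left(5 + \left(-5 + 7\right)\right)\right)^{2}} = \frac{1}{-361126 + \left(-25 + 6 \cdot 7 \left(5 + 2\right)\right)^{2}} = \frac{1}{-361126 + \left(-25 + 6 \cdot 7 \cdot 7\right)^{2}} = \frac{1}{-361126 + \left(-25 + 294\right)^{2}} = \frac{1}{-361126 + 269^{2}} = \frac{1}{-361126 + 72361} = \frac{1}{-288765} = - \frac{1}{288765}$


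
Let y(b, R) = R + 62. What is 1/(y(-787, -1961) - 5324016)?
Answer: -1/5325915 ≈ -1.8776e-7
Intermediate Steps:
y(b, R) = 62 + R
1/(y(-787, -1961) - 5324016) = 1/((62 - 1961) - 5324016) = 1/(-1899 - 5324016) = 1/(-5325915) = -1/5325915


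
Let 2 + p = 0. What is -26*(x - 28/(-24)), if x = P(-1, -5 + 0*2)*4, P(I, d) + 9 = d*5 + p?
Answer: 11141/3 ≈ 3713.7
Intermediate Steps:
p = -2 (p = -2 + 0 = -2)
P(I, d) = -11 + 5*d (P(I, d) = -9 + (d*5 - 2) = -9 + (5*d - 2) = -9 + (-2 + 5*d) = -11 + 5*d)
x = -144 (x = (-11 + 5*(-5 + 0*2))*4 = (-11 + 5*(-5 + 0))*4 = (-11 + 5*(-5))*4 = (-11 - 25)*4 = -36*4 = -144)
-26*(x - 28/(-24)) = -26*(-144 - 28/(-24)) = -26*(-144 - 28*(-1/24)) = -26*(-144 + 7/6) = -26*(-857/6) = 11141/3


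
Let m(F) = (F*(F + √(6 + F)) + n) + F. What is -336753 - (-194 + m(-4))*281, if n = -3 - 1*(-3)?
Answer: -285611 + 1124*√2 ≈ -2.8402e+5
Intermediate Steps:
n = 0 (n = -3 + 3 = 0)
m(F) = F + F*(F + √(6 + F)) (m(F) = (F*(F + √(6 + F)) + 0) + F = F*(F + √(6 + F)) + F = F + F*(F + √(6 + F)))
-336753 - (-194 + m(-4))*281 = -336753 - (-194 - 4*(1 - 4 + √(6 - 4)))*281 = -336753 - (-194 - 4*(1 - 4 + √2))*281 = -336753 - (-194 - 4*(-3 + √2))*281 = -336753 - (-194 + (12 - 4*√2))*281 = -336753 - (-182 - 4*√2)*281 = -336753 - (-51142 - 1124*√2) = -336753 + (51142 + 1124*√2) = -285611 + 1124*√2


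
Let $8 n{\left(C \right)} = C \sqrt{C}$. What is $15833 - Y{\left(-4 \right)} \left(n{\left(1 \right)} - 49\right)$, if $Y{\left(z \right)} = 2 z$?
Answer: $15442$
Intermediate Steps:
$n{\left(C \right)} = \frac{C^{\frac{3}{2}}}{8}$ ($n{\left(C \right)} = \frac{C \sqrt{C}}{8} = \frac{C^{\frac{3}{2}}}{8}$)
$15833 - Y{\left(-4 \right)} \left(n{\left(1 \right)} - 49\right) = 15833 - 2 \left(-4\right) \left(\frac{1^{\frac{3}{2}}}{8} - 49\right) = 15833 - - 8 \left(\frac{1}{8} \cdot 1 - 49\right) = 15833 - - 8 \left(\frac{1}{8} - 49\right) = 15833 - \left(-8\right) \left(- \frac{391}{8}\right) = 15833 - 391 = 15442$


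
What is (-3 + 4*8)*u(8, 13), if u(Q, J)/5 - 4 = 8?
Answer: 1740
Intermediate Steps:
u(Q, J) = 60 (u(Q, J) = 20 + 5*8 = 20 + 40 = 60)
(-3 + 4*8)*u(8, 13) = (-3 + 4*8)*60 = (-3 + 32)*60 = 29*60 = 1740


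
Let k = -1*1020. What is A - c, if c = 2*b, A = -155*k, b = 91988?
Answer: -25876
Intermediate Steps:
k = -1020
A = 158100 (A = -155*(-1020) = 158100)
c = 183976 (c = 2*91988 = 183976)
A - c = 158100 - 1*183976 = 158100 - 183976 = -25876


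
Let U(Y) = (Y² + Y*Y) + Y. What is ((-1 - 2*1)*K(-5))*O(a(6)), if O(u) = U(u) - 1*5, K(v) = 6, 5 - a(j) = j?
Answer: 72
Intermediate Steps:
U(Y) = Y + 2*Y² (U(Y) = (Y² + Y²) + Y = 2*Y² + Y = Y + 2*Y²)
a(j) = 5 - j
O(u) = -5 + u*(1 + 2*u) (O(u) = u*(1 + 2*u) - 1*5 = u*(1 + 2*u) - 5 = -5 + u*(1 + 2*u))
((-1 - 2*1)*K(-5))*O(a(6)) = ((-1 - 2*1)*6)*(-5 + (5 - 1*6)*(1 + 2*(5 - 1*6))) = ((-1 - 2)*6)*(-5 + (5 - 6)*(1 + 2*(5 - 6))) = (-3*6)*(-5 - (1 + 2*(-1))) = -18*(-5 - (1 - 2)) = -18*(-5 - 1*(-1)) = -18*(-5 + 1) = -18*(-4) = 72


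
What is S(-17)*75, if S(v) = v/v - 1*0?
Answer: 75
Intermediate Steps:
S(v) = 1 (S(v) = 1 + 0 = 1)
S(-17)*75 = 1*75 = 75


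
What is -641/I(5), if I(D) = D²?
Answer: -641/25 ≈ -25.640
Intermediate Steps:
-641/I(5) = -641/(5²) = -641/25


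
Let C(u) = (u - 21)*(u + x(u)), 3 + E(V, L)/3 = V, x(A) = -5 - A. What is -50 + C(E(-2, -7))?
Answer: 130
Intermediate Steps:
E(V, L) = -9 + 3*V
C(u) = 105 - 5*u (C(u) = (u - 21)*(u + (-5 - u)) = (-21 + u)*(-5) = 105 - 5*u)
-50 + C(E(-2, -7)) = -50 + (105 - 5*(-9 + 3*(-2))) = -50 + (105 - 5*(-9 - 6)) = -50 + (105 - 5*(-15)) = -50 + (105 + 75) = -50 + 180 = 130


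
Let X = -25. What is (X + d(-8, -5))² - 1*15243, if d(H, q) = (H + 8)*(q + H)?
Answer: -14618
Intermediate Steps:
d(H, q) = (8 + H)*(H + q)
(X + d(-8, -5))² - 1*15243 = (-25 + ((-8)² + 8*(-8) + 8*(-5) - 8*(-5)))² - 1*15243 = (-25 + (64 - 64 - 40 + 40))² - 15243 = (-25 + 0)² - 15243 = (-25)² - 15243 = 625 - 15243 = -14618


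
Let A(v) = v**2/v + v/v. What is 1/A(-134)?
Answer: -1/133 ≈ -0.0075188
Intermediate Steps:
A(v) = 1 + v (A(v) = v + 1 = 1 + v)
1/A(-134) = 1/(1 - 134) = 1/(-133) = -1/133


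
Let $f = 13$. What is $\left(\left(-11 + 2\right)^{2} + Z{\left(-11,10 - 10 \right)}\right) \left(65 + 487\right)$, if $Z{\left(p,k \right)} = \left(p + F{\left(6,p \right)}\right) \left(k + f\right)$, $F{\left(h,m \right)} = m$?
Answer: $-113160$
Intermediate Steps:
$Z{\left(p,k \right)} = 2 p \left(13 + k\right)$ ($Z{\left(p,k \right)} = \left(p + p\right) \left(k + 13\right) = 2 p \left(13 + k\right)$)
$\left(\left(-11 + 2\right)^{2} + Z{\left(-11,10 - 10 \right)}\right) \left(65 + 487\right) = \left(\left(-11 + 2\right)^{2} + 2 \left(-11\right) \left(13 + \left(10 - 10\right)\right)\right) \left(65 + 487\right) = \left(\left(-9\right)^{2} + 2 \left(-11\right) \left(13 + 0\right)\right) 552 = \left(81 + 2 \left(-11\right) 13\right) 552 = \left(81 - 286\right) 552 = \left(-205\right) 552 = -113160$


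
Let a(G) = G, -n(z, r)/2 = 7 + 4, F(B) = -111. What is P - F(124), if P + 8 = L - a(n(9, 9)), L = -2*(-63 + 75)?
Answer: 101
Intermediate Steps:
n(z, r) = -22 (n(z, r) = -2*(7 + 4) = -2*11 = -22)
L = -24 (L = -2*12 = -24)
P = -10 (P = -8 + (-24 - 1*(-22)) = -8 + (-24 + 22) = -8 - 2 = -10)
P - F(124) = -10 - 1*(-111) = -10 + 111 = 101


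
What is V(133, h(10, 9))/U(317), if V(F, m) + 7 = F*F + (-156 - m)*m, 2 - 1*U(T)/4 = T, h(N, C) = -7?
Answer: -535/36 ≈ -14.861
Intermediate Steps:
U(T) = 8 - 4*T
V(F, m) = -7 + F**2 + m*(-156 - m) (V(F, m) = -7 + (F*F + (-156 - m)*m) = -7 + (F**2 + m*(-156 - m)) = -7 + F**2 + m*(-156 - m))
V(133, h(10, 9))/U(317) = (-7 + 133**2 - 1*(-7)**2 - 156*(-7))/(8 - 4*317) = (-7 + 17689 - 1*49 + 1092)/(8 - 1268) = (-7 + 17689 - 49 + 1092)/(-1260) = 18725*(-1/1260) = -535/36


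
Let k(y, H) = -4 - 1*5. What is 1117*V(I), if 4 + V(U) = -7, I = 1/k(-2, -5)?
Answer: -12287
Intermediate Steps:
k(y, H) = -9 (k(y, H) = -4 - 5 = -9)
I = -⅑ (I = 1/(-9) = -⅑ ≈ -0.11111)
V(U) = -11 (V(U) = -4 - 7 = -11)
1117*V(I) = 1117*(-11) = -12287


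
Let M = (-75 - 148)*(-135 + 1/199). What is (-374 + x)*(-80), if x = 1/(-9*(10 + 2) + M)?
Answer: 8929892484/298459 ≈ 29920.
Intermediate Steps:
M = 5990672/199 (M = -223*(-135 + 1/199) = -223*(-26864/199) = 5990672/199 ≈ 30104.)
x = 199/5969180 (x = 1/(-9*(10 + 2) + 5990672/199) = 1/(-9*12 + 5990672/199) = 1/(-108 + 5990672/199) = 1/(5969180/199) = 199/5969180 ≈ 3.3338e-5)
(-374 + x)*(-80) = (-374 + 199/5969180)*(-80) = -2232473121/5969180*(-80) = 8929892484/298459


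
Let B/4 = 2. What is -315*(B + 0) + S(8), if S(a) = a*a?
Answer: -2456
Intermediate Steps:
B = 8 (B = 4*2 = 8)
S(a) = a**2
-315*(B + 0) + S(8) = -315*(8 + 0) + 8**2 = -315*8 + 64 = -105*24 + 64 = -2520 + 64 = -2456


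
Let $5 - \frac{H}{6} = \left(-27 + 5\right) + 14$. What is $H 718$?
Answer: $56004$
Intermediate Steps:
$H = 78$ ($H = 30 - 6 \left(\left(-27 + 5\right) + 14\right) = 30 - 6 \left(-22 + 14\right) = 30 - -48 = 30 + 48 = 78$)
$H 718 = 78 \cdot 718 = 56004$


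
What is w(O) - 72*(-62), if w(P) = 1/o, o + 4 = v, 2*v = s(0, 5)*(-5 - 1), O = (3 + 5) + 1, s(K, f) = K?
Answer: 17855/4 ≈ 4463.8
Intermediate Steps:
O = 9 (O = 8 + 1 = 9)
v = 0 (v = (0*(-5 - 1))/2 = (0*(-6))/2 = (½)*0 = 0)
o = -4 (o = -4 + 0 = -4)
w(P) = -¼ (w(P) = 1/(-4) = -¼)
w(O) - 72*(-62) = -¼ - 72*(-62) = -¼ + 4464 = 17855/4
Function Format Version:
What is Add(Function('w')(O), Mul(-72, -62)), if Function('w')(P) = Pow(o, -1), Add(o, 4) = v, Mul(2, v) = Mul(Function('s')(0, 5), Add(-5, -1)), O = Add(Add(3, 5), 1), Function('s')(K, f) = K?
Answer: Rational(17855, 4) ≈ 4463.8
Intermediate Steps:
O = 9 (O = Add(8, 1) = 9)
v = 0 (v = Mul(Rational(1, 2), Mul(0, Add(-5, -1))) = Mul(Rational(1, 2), Mul(0, -6)) = Mul(Rational(1, 2), 0) = 0)
o = -4 (o = Add(-4, 0) = -4)
Function('w')(P) = Rational(-1, 4) (Function('w')(P) = Pow(-4, -1) = Rational(-1, 4))
Add(Function('w')(O), Mul(-72, -62)) = Add(Rational(-1, 4), Mul(-72, -62)) = Add(Rational(-1, 4), 4464) = Rational(17855, 4)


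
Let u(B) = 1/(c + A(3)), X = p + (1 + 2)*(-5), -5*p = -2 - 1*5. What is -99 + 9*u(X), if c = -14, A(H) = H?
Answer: -1098/11 ≈ -99.818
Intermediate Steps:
p = 7/5 (p = -(-2 - 1*5)/5 = -(-2 - 5)/5 = -⅕*(-7) = 7/5 ≈ 1.4000)
X = -68/5 (X = 7/5 + (1 + 2)*(-5) = 7/5 + 3*(-5) = 7/5 - 15 = -68/5 ≈ -13.600)
u(B) = -1/11 (u(B) = 1/(-14 + 3) = 1/(-11) = -1/11)
-99 + 9*u(X) = -99 + 9*(-1/11) = -99 - 9/11 = -1098/11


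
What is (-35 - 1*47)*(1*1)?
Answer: -82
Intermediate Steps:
(-35 - 1*47)*(1*1) = (-35 - 47)*1 = -82*1 = -82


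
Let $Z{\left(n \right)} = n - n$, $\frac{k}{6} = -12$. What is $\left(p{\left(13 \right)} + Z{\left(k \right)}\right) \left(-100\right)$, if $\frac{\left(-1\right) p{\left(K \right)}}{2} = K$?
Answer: $2600$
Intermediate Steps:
$p{\left(K \right)} = - 2 K$
$k = -72$ ($k = 6 \left(-12\right) = -72$)
$Z{\left(n \right)} = 0$
$\left(p{\left(13 \right)} + Z{\left(k \right)}\right) \left(-100\right) = \left(\left(-2\right) 13 + 0\right) \left(-100\right) = \left(-26 + 0\right) \left(-100\right) = \left(-26\right) \left(-100\right) = 2600$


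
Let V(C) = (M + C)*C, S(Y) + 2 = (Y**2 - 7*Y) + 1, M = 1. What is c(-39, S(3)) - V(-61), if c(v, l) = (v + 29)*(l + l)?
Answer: -3400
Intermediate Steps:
S(Y) = -1 + Y**2 - 7*Y (S(Y) = -2 + ((Y**2 - 7*Y) + 1) = -2 + (1 + Y**2 - 7*Y) = -1 + Y**2 - 7*Y)
V(C) = C*(1 + C) (V(C) = (1 + C)*C = C*(1 + C))
c(v, l) = 2*l*(29 + v) (c(v, l) = (29 + v)*(2*l) = 2*l*(29 + v))
c(-39, S(3)) - V(-61) = 2*(-1 + 3**2 - 7*3)*(29 - 39) - (-61)*(1 - 61) = 2*(-1 + 9 - 21)*(-10) - (-61)*(-60) = 2*(-13)*(-10) - 1*3660 = 260 - 3660 = -3400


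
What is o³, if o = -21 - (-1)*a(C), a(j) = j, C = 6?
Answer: -3375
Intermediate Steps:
o = -15 (o = -21 - (-1)*6 = -21 - 1*(-6) = -21 + 6 = -15)
o³ = (-15)³ = -3375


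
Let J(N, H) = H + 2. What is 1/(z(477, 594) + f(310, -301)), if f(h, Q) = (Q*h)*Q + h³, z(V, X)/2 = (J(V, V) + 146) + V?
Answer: 1/57879514 ≈ 1.7277e-8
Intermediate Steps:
J(N, H) = 2 + H
z(V, X) = 296 + 4*V (z(V, X) = 2*(((2 + V) + 146) + V) = 2*((148 + V) + V) = 2*(148 + 2*V) = 296 + 4*V)
f(h, Q) = h³ + h*Q² (f(h, Q) = h*Q² + h³ = h³ + h*Q²)
1/(z(477, 594) + f(310, -301)) = 1/((296 + 4*477) + 310*((-301)² + 310²)) = 1/((296 + 1908) + 310*(90601 + 96100)) = 1/(2204 + 310*186701) = 1/(2204 + 57877310) = 1/57879514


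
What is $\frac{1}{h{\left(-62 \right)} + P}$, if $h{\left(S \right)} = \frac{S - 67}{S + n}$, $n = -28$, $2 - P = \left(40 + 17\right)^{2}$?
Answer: $- \frac{30}{97367} \approx -0.00030811$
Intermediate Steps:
$P = -3247$ ($P = 2 - \left(40 + 17\right)^{2} = 2 - 57^{2} = 2 - 3249 = -3247$)
$h{\left(S \right)} = \frac{-67 + S}{-28 + S}$ ($h{\left(S \right)} = \frac{S - 67}{S - 28} = \frac{-67 + S}{-28 + S}$)
$\frac{1}{h{\left(-62 \right)} + P} = \frac{1}{\frac{-67 - 62}{-28 - 62} - 3247} = \frac{1}{\frac{1}{-90} \left(-129\right) - 3247} = \frac{1}{\left(- \frac{1}{90}\right) \left(-129\right) - 3247} = \frac{1}{\frac{43}{30} - 3247} = \frac{1}{- \frac{97367}{30}} = - \frac{30}{97367}$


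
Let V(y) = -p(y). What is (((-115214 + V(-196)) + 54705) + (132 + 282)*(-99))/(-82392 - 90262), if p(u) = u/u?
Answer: 50748/86327 ≈ 0.58786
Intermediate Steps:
p(u) = 1
V(y) = -1 (V(y) = -1*1 = -1)
(((-115214 + V(-196)) + 54705) + (132 + 282)*(-99))/(-82392 - 90262) = (((-115214 - 1) + 54705) + (132 + 282)*(-99))/(-82392 - 90262) = ((-115215 + 54705) + 414*(-99))/(-172654) = (-60510 - 40986)*(-1/172654) = -101496*(-1/172654) = 50748/86327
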